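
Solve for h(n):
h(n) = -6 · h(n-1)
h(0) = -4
Pure geometric recurrence with ratio -6.
By induction h(n) = h(0) · (-6)^n = - 4 \left(-6\right)^{n}.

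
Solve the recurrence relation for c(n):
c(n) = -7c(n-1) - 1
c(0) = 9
First-order linear non-homogeneous.
Homogeneous solution: c_h(n) = A·(-7)^n.
Try constant particular solution c_p = K: K = -7K - 1 ⇒ K = - \frac{1}{8}.
General: c(n) = A·(-7)^n - \frac{1}{8}.
Apply c(0) = 9: A - \frac{1}{8} = 9 ⇒ A = \frac{73}{8}.
So c(n) = \frac{73 \left(-7\right)^{n}}{8} - \frac{1}{8}.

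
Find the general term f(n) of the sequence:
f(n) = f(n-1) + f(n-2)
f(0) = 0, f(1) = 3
Characteristic equation: x² - x - 1 = 0.
Discriminant Δ = (1)² + 4·(1) = 5.
Roots r₁,₂ = (1 ± √5)/2, so r₁ = \frac{1}{2} + \frac{\sqrt{5}}{2}, r₂ = \frac{1}{2} - \frac{\sqrt{5}}{2}.
General solution: f(n) = A·r₁^n + B·r₂^n.
From the initial conditions, A + B = 0 and r₁A + r₂B = 3.
Since r₁ - r₂ = √5: A = (3 - (0)r₂)/√5 = \frac{3 \sqrt{5}}{5}, and B = 0 - A = - \frac{3 \sqrt{5}}{5}.
So f(n) = \left(\frac{3 \sqrt{5}}{5}\right)\left(\frac{1}{2} + \frac{\sqrt{5}}{2}\right)^n + \left(- \frac{3 \sqrt{5}}{5}\right)\left(\frac{1}{2} - \frac{\sqrt{5}}{2}\right)^n.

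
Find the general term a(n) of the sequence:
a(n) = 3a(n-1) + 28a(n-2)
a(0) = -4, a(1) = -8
Characteristic equation: x² - 3x - 28 = 0, which factors as (x - (7))(x - (-4)) = 0.
Roots r₁ = 7, r₂ = -4 (distinct).
General solution: a(n) = A·(7)^n + B·(-4)^n.
From a(0) = -4: A + B = -4.
From a(1) = -8: 7A - 4B = -8.
Solving: A = - \frac{24}{11}, B = - \frac{20}{11}.
So a(n) = - \frac{20 \left(-4\right)^{n}}{11} - \frac{24 \cdot 7^{n}}{11}.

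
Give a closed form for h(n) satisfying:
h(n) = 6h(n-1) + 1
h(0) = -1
First-order linear non-homogeneous.
Homogeneous solution: h_h(n) = A·(6)^n.
Try constant particular solution h_p = K: K = 6K + 1 ⇒ K = - \frac{1}{5}.
General: h(n) = A·(6)^n - \frac{1}{5}.
Apply h(0) = -1: A - \frac{1}{5} = -1 ⇒ A = - \frac{4}{5}.
So h(n) = - \frac{4 \cdot 6^{n}}{5} - \frac{1}{5}.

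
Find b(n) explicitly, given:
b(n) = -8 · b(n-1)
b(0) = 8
Pure geometric recurrence with ratio -8.
By induction b(n) = b(0) · (-8)^n = 8 \left(-8\right)^{n}.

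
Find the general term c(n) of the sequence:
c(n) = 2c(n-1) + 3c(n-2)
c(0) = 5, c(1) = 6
Characteristic equation: x² - 2x - 3 = 0, which factors as (x - (3))(x - (-1)) = 0.
Roots r₁ = 3, r₂ = -1 (distinct).
General solution: c(n) = A·(3)^n + B·(-1)^n.
From c(0) = 5: A + B = 5.
From c(1) = 6: 3A - B = 6.
Solving: A = \frac{11}{4}, B = \frac{9}{4}.
So c(n) = \frac{9 \left(-1\right)^{n}}{4} + \frac{11 \cdot 3^{n}}{4}.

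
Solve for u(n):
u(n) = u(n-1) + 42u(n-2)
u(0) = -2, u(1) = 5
Characteristic equation: x² - x - 42 = 0, which factors as (x - (7))(x - (-6)) = 0.
Roots r₁ = 7, r₂ = -6 (distinct).
General solution: u(n) = A·(7)^n + B·(-6)^n.
From u(0) = -2: A + B = -2.
From u(1) = 5: 7A - 6B = 5.
Solving: A = - \frac{7}{13}, B = - \frac{19}{13}.
So u(n) = - \frac{19 \left(-6\right)^{n}}{13} - \frac{7 \cdot 7^{n}}{13}.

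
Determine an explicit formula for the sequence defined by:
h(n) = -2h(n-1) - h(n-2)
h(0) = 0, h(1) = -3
Characteristic equation: x² + 2x + 1 = 0, which is (x - (-1))².
Repeated root r = -1.
General solution: h(n) = (A + Bn)·(-1)^n.
From h(0) = 0: A = 0.
From h(1) = -3: (A + B)·(-1) = -3 ⇒ B = 3.
So h(n) = \left(3 n\right) \cdot (-1)^n.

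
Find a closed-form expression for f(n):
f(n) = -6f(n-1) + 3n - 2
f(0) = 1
First-order linear with linear forcing.
Homogeneous solution: f_h(n) = A·(-6)^n.
Try particular f_p(n) = pn + q. Substituting:
  pn + q = -6(p(n-1) + q) + 3n - 2.
Matching the n-coefficient: p = -6p + 3 ⇒ p = \frac{3}{7}.
Matching constants: q = 6p - 6q - 2 ⇒ q = \frac{4}{49}.
General: f(n) = A·(-6)^n + \frac{3 n}{7} + \frac{4}{49}.
Apply f(0) = 1: A + \frac{4}{49} = 1 ⇒ A = \frac{45}{49}.
So f(n) = \frac{45 \left(-6\right)^{n}}{49} + \frac{3 n}{7} + \frac{4}{49}.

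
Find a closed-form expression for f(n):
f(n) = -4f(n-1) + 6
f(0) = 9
First-order linear non-homogeneous.
Homogeneous solution: f_h(n) = A·(-4)^n.
Try constant particular solution f_p = K: K = -4K + 6 ⇒ K = \frac{6}{5}.
General: f(n) = A·(-4)^n + \frac{6}{5}.
Apply f(0) = 9: A + \frac{6}{5} = 9 ⇒ A = \frac{39}{5}.
So f(n) = \frac{39 \left(-4\right)^{n}}{5} + \frac{6}{5}.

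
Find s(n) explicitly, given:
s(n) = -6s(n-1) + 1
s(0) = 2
First-order linear non-homogeneous.
Homogeneous solution: s_h(n) = A·(-6)^n.
Try constant particular solution s_p = K: K = -6K + 1 ⇒ K = \frac{1}{7}.
General: s(n) = A·(-6)^n + \frac{1}{7}.
Apply s(0) = 2: A + \frac{1}{7} = 2 ⇒ A = \frac{13}{7}.
So s(n) = \frac{13 \left(-6\right)^{n}}{7} + \frac{1}{7}.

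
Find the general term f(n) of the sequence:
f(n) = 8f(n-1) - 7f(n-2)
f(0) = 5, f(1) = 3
Characteristic equation: x² - 8x + 7 = 0, which factors as (x - (1))(x - (7)) = 0.
Roots r₁ = 1, r₂ = 7 (distinct).
General solution: f(n) = A·(1)^n + B·(7)^n.
From f(0) = 5: A + B = 5.
From f(1) = 3: A + 7B = 3.
Solving: A = \frac{16}{3}, B = - \frac{1}{3}.
So f(n) = \frac{16}{3} - \frac{7^{n}}{3}.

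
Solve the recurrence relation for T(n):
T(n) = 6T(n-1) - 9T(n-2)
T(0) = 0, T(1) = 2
Characteristic equation: x² - 6x + 9 = 0, which is (x - (3))².
Repeated root r = 3.
General solution: T(n) = (A + Bn)·(3)^n.
From T(0) = 0: A = 0.
From T(1) = 2: (A + B)·(3) = 2 ⇒ B = \frac{2}{3}.
So T(n) = \left(\frac{2 n}{3}\right) \cdot (3)^n.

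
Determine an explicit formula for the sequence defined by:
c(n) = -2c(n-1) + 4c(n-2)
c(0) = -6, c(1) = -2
Characteristic equation: x² + 2x - 4 = 0.
Discriminant Δ = (-2)² + 4·(4) = 20.
Roots r₁,₂ = (-2 ± √20)/2, so r₁ = -1 + \sqrt{5}, r₂ = - \sqrt{5} - 1.
General solution: c(n) = A·r₁^n + B·r₂^n.
From the initial conditions, A + B = -6 and r₁A + r₂B = -2.
Since r₁ - r₂ = √20: A = (-2 - (-6)r₂)/√20 = -3 - \frac{4 \sqrt{5}}{5}, and B = -6 - A = -3 + \frac{4 \sqrt{5}}{5}.
So c(n) = \left(-3 - \frac{4 \sqrt{5}}{5}\right)\left(-1 + \sqrt{5}\right)^n + \left(-3 + \frac{4 \sqrt{5}}{5}\right)\left(- \sqrt{5} - 1\right)^n.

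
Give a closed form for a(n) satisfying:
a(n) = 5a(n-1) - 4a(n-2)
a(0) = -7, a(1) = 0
Characteristic equation: x² - 5x + 4 = 0, which factors as (x - (1))(x - (4)) = 0.
Roots r₁ = 1, r₂ = 4 (distinct).
General solution: a(n) = A·(1)^n + B·(4)^n.
From a(0) = -7: A + B = -7.
From a(1) = 0: A + 4B = 0.
Solving: A = - \frac{28}{3}, B = \frac{7}{3}.
So a(n) = \frac{7 \cdot 4^{n}}{3} - \frac{28}{3}.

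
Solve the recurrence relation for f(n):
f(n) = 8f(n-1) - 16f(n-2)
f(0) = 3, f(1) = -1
Characteristic equation: x² - 8x + 16 = 0, which is (x - (4))².
Repeated root r = 4.
General solution: f(n) = (A + Bn)·(4)^n.
From f(0) = 3: A = 3.
From f(1) = -1: (A + B)·(4) = -1 ⇒ B = - \frac{13}{4}.
So f(n) = \left(3 - \frac{13 n}{4}\right) \cdot (4)^n.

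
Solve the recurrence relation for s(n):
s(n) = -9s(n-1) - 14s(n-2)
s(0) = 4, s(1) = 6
Characteristic equation: x² + 9x + 14 = 0, which factors as (x - (-7))(x - (-2)) = 0.
Roots r₁ = -7, r₂ = -2 (distinct).
General solution: s(n) = A·(-7)^n + B·(-2)^n.
From s(0) = 4: A + B = 4.
From s(1) = 6: -7A - 2B = 6.
Solving: A = - \frac{14}{5}, B = \frac{34}{5}.
So s(n) = \frac{34 \left(-2\right)^{n}}{5} - \frac{14 \left(-7\right)^{n}}{5}.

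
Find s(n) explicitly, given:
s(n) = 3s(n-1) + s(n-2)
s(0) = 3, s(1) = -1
Characteristic equation: x² - 3x - 1 = 0.
Discriminant Δ = (3)² + 4·(1) = 13.
Roots r₁,₂ = (3 ± √13)/2, so r₁ = \frac{3}{2} + \frac{\sqrt{13}}{2}, r₂ = \frac{3}{2} - \frac{\sqrt{13}}{2}.
General solution: s(n) = A·r₁^n + B·r₂^n.
From the initial conditions, A + B = 3 and r₁A + r₂B = -1.
Since r₁ - r₂ = √13: A = (-1 - (3)r₂)/√13 = \frac{3}{2} - \frac{11 \sqrt{13}}{26}, and B = 3 - A = \frac{3}{2} + \frac{11 \sqrt{13}}{26}.
So s(n) = \left(\frac{3}{2} - \frac{11 \sqrt{13}}{26}\right)\left(\frac{3}{2} + \frac{\sqrt{13}}{2}\right)^n + \left(\frac{3}{2} + \frac{11 \sqrt{13}}{26}\right)\left(\frac{3}{2} - \frac{\sqrt{13}}{2}\right)^n.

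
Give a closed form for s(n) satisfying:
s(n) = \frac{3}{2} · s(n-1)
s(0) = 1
Pure geometric recurrence with ratio \frac{3}{2}.
By induction s(n) = s(0) · (\frac{3}{2})^n = \left(\frac{3}{2}\right)^{n}.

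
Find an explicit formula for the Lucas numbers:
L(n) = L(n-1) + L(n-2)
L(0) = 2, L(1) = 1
This is the Lucas sequence.
Characteristic equation: x² - x - 1 = 0; roots r₁ = \frac{1}{2} + \frac{\sqrt{5}}{2}, r₂ = \frac{1}{2} - \frac{\sqrt{5}}{2}.
General: L(n) = A·r₁^n + B·r₂^n. Solving with L(0)=2, L(1)=1 gives A = 1, B = 1.
So L(n) = 2^{- n} \left(\left(1 - \sqrt{5}\right)^{n} + \left(1 + \sqrt{5}\right)^{n}\right).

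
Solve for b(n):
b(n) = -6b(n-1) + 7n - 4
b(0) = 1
First-order linear with linear forcing.
Homogeneous solution: b_h(n) = A·(-6)^n.
Try particular b_p(n) = pn + q. Substituting:
  pn + q = -6(p(n-1) + q) + 7n - 4.
Matching the n-coefficient: p = -6p + 7 ⇒ p = 1.
Matching constants: q = 6p - 6q - 4 ⇒ q = \frac{2}{7}.
General: b(n) = A·(-6)^n + n + \frac{2}{7}.
Apply b(0) = 1: A + \frac{2}{7} = 1 ⇒ A = \frac{5}{7}.
So b(n) = \frac{5 \left(-6\right)^{n}}{7} + n + \frac{2}{7}.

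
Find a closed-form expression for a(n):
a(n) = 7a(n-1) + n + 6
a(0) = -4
First-order linear with linear forcing.
Homogeneous solution: a_h(n) = A·(7)^n.
Try particular a_p(n) = pn + q. Substituting:
  pn + q = 7(p(n-1) + q) + n + 6.
Matching the n-coefficient: p = 7p + 1 ⇒ p = - \frac{1}{6}.
Matching constants: q = -7p + 7q + 6 ⇒ q = - \frac{43}{36}.
General: a(n) = A·(7)^n - \frac{n}{6} - \frac{43}{36}.
Apply a(0) = -4: A - \frac{43}{36} = -4 ⇒ A = - \frac{101}{36}.
So a(n) = - \frac{101 \cdot 7^{n}}{36} - \frac{n}{6} - \frac{43}{36}.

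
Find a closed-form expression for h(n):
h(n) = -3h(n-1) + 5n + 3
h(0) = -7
First-order linear with linear forcing.
Homogeneous solution: h_h(n) = A·(-3)^n.
Try particular h_p(n) = pn + q. Substituting:
  pn + q = -3(p(n-1) + q) + 5n + 3.
Matching the n-coefficient: p = -3p + 5 ⇒ p = \frac{5}{4}.
Matching constants: q = 3p - 3q + 3 ⇒ q = \frac{27}{16}.
General: h(n) = A·(-3)^n + \frac{5 n}{4} + \frac{27}{16}.
Apply h(0) = -7: A + \frac{27}{16} = -7 ⇒ A = - \frac{139}{16}.
So h(n) = - \frac{139 \left(-3\right)^{n}}{16} + \frac{5 n}{4} + \frac{27}{16}.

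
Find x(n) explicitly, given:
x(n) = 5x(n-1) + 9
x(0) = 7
First-order linear non-homogeneous.
Homogeneous solution: x_h(n) = A·(5)^n.
Try constant particular solution x_p = K: K = 5K + 9 ⇒ K = - \frac{9}{4}.
General: x(n) = A·(5)^n - \frac{9}{4}.
Apply x(0) = 7: A - \frac{9}{4} = 7 ⇒ A = \frac{37}{4}.
So x(n) = \frac{37 \cdot 5^{n}}{4} - \frac{9}{4}.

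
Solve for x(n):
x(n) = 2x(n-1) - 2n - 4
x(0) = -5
First-order linear with linear forcing.
Homogeneous solution: x_h(n) = A·(2)^n.
Try particular x_p(n) = pn + q. Substituting:
  pn + q = 2(p(n-1) + q) - 2n - 4.
Matching the n-coefficient: p = 2p - 2 ⇒ p = 2.
Matching constants: q = -2p + 2q - 4 ⇒ q = 8.
General: x(n) = A·(2)^n + 2 n + 8.
Apply x(0) = -5: A + 8 = -5 ⇒ A = -13.
So x(n) = - 13 \cdot 2^{n} + 2 n + 8.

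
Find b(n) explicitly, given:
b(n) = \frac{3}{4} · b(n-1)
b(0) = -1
Pure geometric recurrence with ratio \frac{3}{4}.
By induction b(n) = b(0) · (\frac{3}{4})^n = - \left(\frac{3}{4}\right)^{n}.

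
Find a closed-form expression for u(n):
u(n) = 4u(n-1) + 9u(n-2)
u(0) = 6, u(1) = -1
Characteristic equation: x² - 4x - 9 = 0.
Discriminant Δ = (4)² + 4·(9) = 52.
Roots r₁,₂ = (4 ± √52)/2, so r₁ = 2 + \sqrt{13}, r₂ = 2 - \sqrt{13}.
General solution: u(n) = A·r₁^n + B·r₂^n.
From the initial conditions, A + B = 6 and r₁A + r₂B = -1.
Since r₁ - r₂ = √52: A = (-1 - (6)r₂)/√52 = 3 - \frac{\sqrt{13}}{2}, and B = 6 - A = \frac{\sqrt{13}}{2} + 3.
So u(n) = \left(3 - \frac{\sqrt{13}}{2}\right)\left(2 + \sqrt{13}\right)^n + \left(\frac{\sqrt{13}}{2} + 3\right)\left(2 - \sqrt{13}\right)^n.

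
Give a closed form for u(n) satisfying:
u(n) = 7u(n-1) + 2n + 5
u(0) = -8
First-order linear with linear forcing.
Homogeneous solution: u_h(n) = A·(7)^n.
Try particular u_p(n) = pn + q. Substituting:
  pn + q = 7(p(n-1) + q) + 2n + 5.
Matching the n-coefficient: p = 7p + 2 ⇒ p = - \frac{1}{3}.
Matching constants: q = -7p + 7q + 5 ⇒ q = - \frac{11}{9}.
General: u(n) = A·(7)^n - \frac{n}{3} - \frac{11}{9}.
Apply u(0) = -8: A - \frac{11}{9} = -8 ⇒ A = - \frac{61}{9}.
So u(n) = - \frac{61 \cdot 7^{n}}{9} - \frac{n}{3} - \frac{11}{9}.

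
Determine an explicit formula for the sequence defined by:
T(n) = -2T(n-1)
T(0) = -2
This is a homogeneous first-order recurrence with ratio -2.
By induction T(n) = T(0) · (-2)^n = - 2 \left(-2\right)^{n}.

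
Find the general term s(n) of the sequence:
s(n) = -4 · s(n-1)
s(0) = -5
Pure geometric recurrence with ratio -4.
By induction s(n) = s(0) · (-4)^n = - 5 \left(-4\right)^{n}.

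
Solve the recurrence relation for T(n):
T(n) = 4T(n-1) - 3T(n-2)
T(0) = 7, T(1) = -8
Characteristic equation: x² - 4x + 3 = 0, which factors as (x - (1))(x - (3)) = 0.
Roots r₁ = 1, r₂ = 3 (distinct).
General solution: T(n) = A·(1)^n + B·(3)^n.
From T(0) = 7: A + B = 7.
From T(1) = -8: A + 3B = -8.
Solving: A = \frac{29}{2}, B = - \frac{15}{2}.
So T(n) = \frac{29}{2} - \frac{15 \cdot 3^{n}}{2}.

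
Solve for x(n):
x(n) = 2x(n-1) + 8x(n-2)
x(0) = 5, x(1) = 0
Characteristic equation: x² - 2x - 8 = 0, which factors as (x - (4))(x - (-2)) = 0.
Roots r₁ = 4, r₂ = -2 (distinct).
General solution: x(n) = A·(4)^n + B·(-2)^n.
From x(0) = 5: A + B = 5.
From x(1) = 0: 4A - 2B = 0.
Solving: A = \frac{5}{3}, B = \frac{10}{3}.
So x(n) = \frac{10 \left(-2\right)^{n}}{3} + \frac{5 \cdot 4^{n}}{3}.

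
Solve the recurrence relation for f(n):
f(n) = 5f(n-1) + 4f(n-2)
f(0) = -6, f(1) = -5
Characteristic equation: x² - 5x - 4 = 0.
Discriminant Δ = (5)² + 4·(4) = 41.
Roots r₁,₂ = (5 ± √41)/2, so r₁ = \frac{5}{2} + \frac{\sqrt{41}}{2}, r₂ = \frac{5}{2} - \frac{\sqrt{41}}{2}.
General solution: f(n) = A·r₁^n + B·r₂^n.
From the initial conditions, A + B = -6 and r₁A + r₂B = -5.
Since r₁ - r₂ = √41: A = (-5 - (-6)r₂)/√41 = -3 + \frac{10 \sqrt{41}}{41}, and B = -6 - A = -3 - \frac{10 \sqrt{41}}{41}.
So f(n) = \left(-3 + \frac{10 \sqrt{41}}{41}\right)\left(\frac{5}{2} + \frac{\sqrt{41}}{2}\right)^n + \left(-3 - \frac{10 \sqrt{41}}{41}\right)\left(\frac{5}{2} - \frac{\sqrt{41}}{2}\right)^n.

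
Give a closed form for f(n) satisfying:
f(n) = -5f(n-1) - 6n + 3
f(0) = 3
First-order linear with linear forcing.
Homogeneous solution: f_h(n) = A·(-5)^n.
Try particular f_p(n) = pn + q. Substituting:
  pn + q = -5(p(n-1) + q) - 6n + 3.
Matching the n-coefficient: p = -5p - 6 ⇒ p = -1.
Matching constants: q = 5p - 5q + 3 ⇒ q = - \frac{1}{3}.
General: f(n) = A·(-5)^n - n - \frac{1}{3}.
Apply f(0) = 3: A - \frac{1}{3} = 3 ⇒ A = \frac{10}{3}.
So f(n) = \frac{10 \left(-5\right)^{n}}{3} - n - \frac{1}{3}.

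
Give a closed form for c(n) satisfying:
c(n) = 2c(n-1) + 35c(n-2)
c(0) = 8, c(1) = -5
Characteristic equation: x² - 2x - 35 = 0, which factors as (x - (-5))(x - (7)) = 0.
Roots r₁ = -5, r₂ = 7 (distinct).
General solution: c(n) = A·(-5)^n + B·(7)^n.
From c(0) = 8: A + B = 8.
From c(1) = -5: -5A + 7B = -5.
Solving: A = \frac{61}{12}, B = \frac{35}{12}.
So c(n) = \frac{61 \left(-5\right)^{n}}{12} + \frac{35 \cdot 7^{n}}{12}.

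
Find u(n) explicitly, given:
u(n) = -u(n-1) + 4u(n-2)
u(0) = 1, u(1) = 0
Characteristic equation: x² + x - 4 = 0.
Discriminant Δ = (-1)² + 4·(4) = 17.
Roots r₁,₂ = (-1 ± √17)/2, so r₁ = - \frac{1}{2} + \frac{\sqrt{17}}{2}, r₂ = - \frac{\sqrt{17}}{2} - \frac{1}{2}.
General solution: u(n) = A·r₁^n + B·r₂^n.
From the initial conditions, A + B = 1 and r₁A + r₂B = 0.
Since r₁ - r₂ = √17: A = (0 - (1)r₂)/√17 = \frac{\sqrt{17}}{34} + \frac{1}{2}, and B = 1 - A = \frac{1}{2} - \frac{\sqrt{17}}{34}.
So u(n) = \left(\frac{\sqrt{17}}{34} + \frac{1}{2}\right)\left(- \frac{1}{2} + \frac{\sqrt{17}}{2}\right)^n + \left(\frac{1}{2} - \frac{\sqrt{17}}{34}\right)\left(- \frac{\sqrt{17}}{2} - \frac{1}{2}\right)^n.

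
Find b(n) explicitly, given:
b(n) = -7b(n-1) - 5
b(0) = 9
First-order linear non-homogeneous.
Homogeneous solution: b_h(n) = A·(-7)^n.
Try constant particular solution b_p = K: K = -7K - 5 ⇒ K = - \frac{5}{8}.
General: b(n) = A·(-7)^n - \frac{5}{8}.
Apply b(0) = 9: A - \frac{5}{8} = 9 ⇒ A = \frac{77}{8}.
So b(n) = \frac{77 \left(-7\right)^{n}}{8} - \frac{5}{8}.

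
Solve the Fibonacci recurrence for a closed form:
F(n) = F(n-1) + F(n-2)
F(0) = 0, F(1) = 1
This is the Fibonacci sequence.
Characteristic equation: x² - x - 1 = 0; roots r₁ = \frac{1}{2} + \frac{\sqrt{5}}{2}, r₂ = \frac{1}{2} - \frac{\sqrt{5}}{2}.
General: F(n) = A·r₁^n + B·r₂^n. Solving with F(0)=0, F(1)=1 gives A = \frac{\sqrt{5}}{5}, B = - \frac{\sqrt{5}}{5}.
So F(n) = \frac{2^{- n} \sqrt{5} \left(- \left(1 - \sqrt{5}\right)^{n} + \left(1 + \sqrt{5}\right)^{n}\right)}{5}.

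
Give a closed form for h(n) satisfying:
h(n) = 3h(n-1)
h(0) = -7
This is a homogeneous first-order recurrence with ratio 3.
By induction h(n) = h(0) · (3)^n = - 7 \cdot 3^{n}.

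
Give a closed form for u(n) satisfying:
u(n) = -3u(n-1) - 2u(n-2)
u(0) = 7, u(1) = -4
Characteristic equation: x² + 3x + 2 = 0, which factors as (x - (-2))(x - (-1)) = 0.
Roots r₁ = -2, r₂ = -1 (distinct).
General solution: u(n) = A·(-2)^n + B·(-1)^n.
From u(0) = 7: A + B = 7.
From u(1) = -4: -2A - B = -4.
Solving: A = -3, B = 10.
So u(n) = 10 \left(-1\right)^{n} - 3 \left(-2\right)^{n}.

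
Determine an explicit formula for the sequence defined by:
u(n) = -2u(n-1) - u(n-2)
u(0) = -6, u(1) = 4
Characteristic equation: x² + 2x + 1 = 0, which is (x - (-1))².
Repeated root r = -1.
General solution: u(n) = (A + Bn)·(-1)^n.
From u(0) = -6: A = -6.
From u(1) = 4: (A + B)·(-1) = 4 ⇒ B = 2.
So u(n) = \left(2 n - 6\right) \cdot (-1)^n.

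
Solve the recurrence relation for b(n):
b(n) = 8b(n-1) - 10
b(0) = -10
First-order linear non-homogeneous.
Homogeneous solution: b_h(n) = A·(8)^n.
Try constant particular solution b_p = K: K = 8K - 10 ⇒ K = \frac{10}{7}.
General: b(n) = A·(8)^n + \frac{10}{7}.
Apply b(0) = -10: A + \frac{10}{7} = -10 ⇒ A = - \frac{80}{7}.
So b(n) = \frac{10}{7} - \frac{80 \cdot 8^{n}}{7}.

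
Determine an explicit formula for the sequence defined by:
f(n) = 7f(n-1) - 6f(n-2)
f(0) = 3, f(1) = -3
Characteristic equation: x² - 7x + 6 = 0, which factors as (x - (6))(x - (1)) = 0.
Roots r₁ = 6, r₂ = 1 (distinct).
General solution: f(n) = A·(6)^n + B·(1)^n.
From f(0) = 3: A + B = 3.
From f(1) = -3: 6A + B = -3.
Solving: A = - \frac{6}{5}, B = \frac{21}{5}.
So f(n) = \frac{21}{5} - \frac{6 \cdot 6^{n}}{5}.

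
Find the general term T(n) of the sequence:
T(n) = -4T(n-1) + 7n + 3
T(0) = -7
First-order linear with linear forcing.
Homogeneous solution: T_h(n) = A·(-4)^n.
Try particular T_p(n) = pn + q. Substituting:
  pn + q = -4(p(n-1) + q) + 7n + 3.
Matching the n-coefficient: p = -4p + 7 ⇒ p = \frac{7}{5}.
Matching constants: q = 4p - 4q + 3 ⇒ q = \frac{43}{25}.
General: T(n) = A·(-4)^n + \frac{7 n}{5} + \frac{43}{25}.
Apply T(0) = -7: A + \frac{43}{25} = -7 ⇒ A = - \frac{218}{25}.
So T(n) = - \frac{218 \left(-4\right)^{n}}{25} + \frac{7 n}{5} + \frac{43}{25}.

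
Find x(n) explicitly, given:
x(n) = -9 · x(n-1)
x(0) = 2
Pure geometric recurrence with ratio -9.
By induction x(n) = x(0) · (-9)^n = 2 \left(-9\right)^{n}.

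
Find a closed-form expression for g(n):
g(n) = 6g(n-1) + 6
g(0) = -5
First-order linear non-homogeneous.
Homogeneous solution: g_h(n) = A·(6)^n.
Try constant particular solution g_p = K: K = 6K + 6 ⇒ K = - \frac{6}{5}.
General: g(n) = A·(6)^n - \frac{6}{5}.
Apply g(0) = -5: A - \frac{6}{5} = -5 ⇒ A = - \frac{19}{5}.
So g(n) = - \frac{19 \cdot 6^{n}}{5} - \frac{6}{5}.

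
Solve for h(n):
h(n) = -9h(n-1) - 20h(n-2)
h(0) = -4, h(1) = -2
Characteristic equation: x² + 9x + 20 = 0, which factors as (x - (-4))(x - (-5)) = 0.
Roots r₁ = -4, r₂ = -5 (distinct).
General solution: h(n) = A·(-4)^n + B·(-5)^n.
From h(0) = -4: A + B = -4.
From h(1) = -2: -4A - 5B = -2.
Solving: A = -22, B = 18.
So h(n) = - 22 \left(-4\right)^{n} + 18 \left(-5\right)^{n}.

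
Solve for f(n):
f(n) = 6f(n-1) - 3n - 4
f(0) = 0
First-order linear with linear forcing.
Homogeneous solution: f_h(n) = A·(6)^n.
Try particular f_p(n) = pn + q. Substituting:
  pn + q = 6(p(n-1) + q) - 3n - 4.
Matching the n-coefficient: p = 6p - 3 ⇒ p = \frac{3}{5}.
Matching constants: q = -6p + 6q - 4 ⇒ q = \frac{38}{25}.
General: f(n) = A·(6)^n + \frac{3 n}{5} + \frac{38}{25}.
Apply f(0) = 0: A + \frac{38}{25} = 0 ⇒ A = - \frac{38}{25}.
So f(n) = - \frac{38 \cdot 6^{n}}{25} + \frac{3 n}{5} + \frac{38}{25}.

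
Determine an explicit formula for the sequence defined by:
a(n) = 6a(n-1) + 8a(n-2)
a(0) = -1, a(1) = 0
Characteristic equation: x² - 6x - 8 = 0.
Discriminant Δ = (6)² + 4·(8) = 68.
Roots r₁,₂ = (6 ± √68)/2, so r₁ = 3 + \sqrt{17}, r₂ = 3 - \sqrt{17}.
General solution: a(n) = A·r₁^n + B·r₂^n.
From the initial conditions, A + B = -1 and r₁A + r₂B = 0.
Since r₁ - r₂ = √68: A = (0 - (-1)r₂)/√68 = - \frac{1}{2} + \frac{3 \sqrt{17}}{34}, and B = -1 - A = - \frac{1}{2} - \frac{3 \sqrt{17}}{34}.
So a(n) = \left(- \frac{1}{2} + \frac{3 \sqrt{17}}{34}\right)\left(3 + \sqrt{17}\right)^n + \left(- \frac{1}{2} - \frac{3 \sqrt{17}}{34}\right)\left(3 - \sqrt{17}\right)^n.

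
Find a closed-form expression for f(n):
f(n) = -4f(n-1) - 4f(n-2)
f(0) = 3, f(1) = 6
Characteristic equation: x² + 4x + 4 = 0, which is (x - (-2))².
Repeated root r = -2.
General solution: f(n) = (A + Bn)·(-2)^n.
From f(0) = 3: A = 3.
From f(1) = 6: (A + B)·(-2) = 6 ⇒ B = -6.
So f(n) = \left(3 - 6 n\right) \cdot (-2)^n.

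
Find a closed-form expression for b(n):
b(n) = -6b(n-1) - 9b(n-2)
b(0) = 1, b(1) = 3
Characteristic equation: x² + 6x + 9 = 0, which is (x - (-3))².
Repeated root r = -3.
General solution: b(n) = (A + Bn)·(-3)^n.
From b(0) = 1: A = 1.
From b(1) = 3: (A + B)·(-3) = 3 ⇒ B = -2.
So b(n) = \left(1 - 2 n\right) \cdot (-3)^n.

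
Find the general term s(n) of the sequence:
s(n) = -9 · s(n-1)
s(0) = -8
Pure geometric recurrence with ratio -9.
By induction s(n) = s(0) · (-9)^n = - 8 \left(-9\right)^{n}.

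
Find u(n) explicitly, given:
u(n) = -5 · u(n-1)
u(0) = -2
Pure geometric recurrence with ratio -5.
By induction u(n) = u(0) · (-5)^n = - 2 \left(-5\right)^{n}.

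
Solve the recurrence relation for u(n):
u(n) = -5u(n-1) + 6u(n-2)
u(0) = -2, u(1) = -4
Characteristic equation: x² + 5x - 6 = 0, which factors as (x - (1))(x - (-6)) = 0.
Roots r₁ = 1, r₂ = -6 (distinct).
General solution: u(n) = A·(1)^n + B·(-6)^n.
From u(0) = -2: A + B = -2.
From u(1) = -4: A - 6B = -4.
Solving: A = - \frac{16}{7}, B = \frac{2}{7}.
So u(n) = \frac{2 \left(-6\right)^{n}}{7} - \frac{16}{7}.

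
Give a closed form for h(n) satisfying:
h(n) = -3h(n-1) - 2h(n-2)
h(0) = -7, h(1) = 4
Characteristic equation: x² + 3x + 2 = 0, which factors as (x - (-1))(x - (-2)) = 0.
Roots r₁ = -1, r₂ = -2 (distinct).
General solution: h(n) = A·(-1)^n + B·(-2)^n.
From h(0) = -7: A + B = -7.
From h(1) = 4: -A - 2B = 4.
Solving: A = -10, B = 3.
So h(n) = - 10 \left(-1\right)^{n} + 3 \left(-2\right)^{n}.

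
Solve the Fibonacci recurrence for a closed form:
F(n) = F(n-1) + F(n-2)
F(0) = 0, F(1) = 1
This is the Fibonacci sequence.
Characteristic equation: x² - x - 1 = 0; roots r₁ = \frac{1}{2} + \frac{\sqrt{5}}{2}, r₂ = \frac{1}{2} - \frac{\sqrt{5}}{2}.
General: F(n) = A·r₁^n + B·r₂^n. Solving with F(0)=0, F(1)=1 gives A = \frac{\sqrt{5}}{5}, B = - \frac{\sqrt{5}}{5}.
So F(n) = \frac{2^{- n} \sqrt{5} \left(- \left(1 - \sqrt{5}\right)^{n} + \left(1 + \sqrt{5}\right)^{n}\right)}{5}.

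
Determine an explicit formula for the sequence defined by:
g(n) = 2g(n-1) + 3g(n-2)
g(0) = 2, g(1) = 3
Characteristic equation: x² - 2x - 3 = 0, which factors as (x - (-1))(x - (3)) = 0.
Roots r₁ = -1, r₂ = 3 (distinct).
General solution: g(n) = A·(-1)^n + B·(3)^n.
From g(0) = 2: A + B = 2.
From g(1) = 3: -A + 3B = 3.
Solving: A = \frac{3}{4}, B = \frac{5}{4}.
So g(n) = \frac{3 \left(-1\right)^{n}}{4} + \frac{5 \cdot 3^{n}}{4}.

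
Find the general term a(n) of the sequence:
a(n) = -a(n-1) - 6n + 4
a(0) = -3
First-order linear with linear forcing.
Homogeneous solution: a_h(n) = A·(-1)^n.
Try particular a_p(n) = pn + q. Substituting:
  pn + q = -(p(n-1) + q) - 6n + 4.
Matching the n-coefficient: p = -p - 6 ⇒ p = -3.
Matching constants: q = p - q + 4 ⇒ q = \frac{1}{2}.
General: a(n) = A·(-1)^n - 3 n + \frac{1}{2}.
Apply a(0) = -3: A + \frac{1}{2} = -3 ⇒ A = - \frac{7}{2}.
So a(n) = - \frac{7 \left(-1\right)^{n}}{2} - 3 n + \frac{1}{2}.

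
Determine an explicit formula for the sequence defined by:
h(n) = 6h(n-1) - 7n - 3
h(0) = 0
First-order linear with linear forcing.
Homogeneous solution: h_h(n) = A·(6)^n.
Try particular h_p(n) = pn + q. Substituting:
  pn + q = 6(p(n-1) + q) - 7n - 3.
Matching the n-coefficient: p = 6p - 7 ⇒ p = \frac{7}{5}.
Matching constants: q = -6p + 6q - 3 ⇒ q = \frac{57}{25}.
General: h(n) = A·(6)^n + \frac{7 n}{5} + \frac{57}{25}.
Apply h(0) = 0: A + \frac{57}{25} = 0 ⇒ A = - \frac{57}{25}.
So h(n) = - \frac{57 \cdot 6^{n}}{25} + \frac{7 n}{5} + \frac{57}{25}.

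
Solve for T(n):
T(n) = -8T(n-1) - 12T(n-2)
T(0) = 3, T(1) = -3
Characteristic equation: x² + 8x + 12 = 0, which factors as (x - (-6))(x - (-2)) = 0.
Roots r₁ = -6, r₂ = -2 (distinct).
General solution: T(n) = A·(-6)^n + B·(-2)^n.
From T(0) = 3: A + B = 3.
From T(1) = -3: -6A - 2B = -3.
Solving: A = - \frac{3}{4}, B = \frac{15}{4}.
So T(n) = \frac{15 \left(-2\right)^{n}}{4} - \frac{3 \left(-6\right)^{n}}{4}.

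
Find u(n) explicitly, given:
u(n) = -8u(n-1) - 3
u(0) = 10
First-order linear non-homogeneous.
Homogeneous solution: u_h(n) = A·(-8)^n.
Try constant particular solution u_p = K: K = -8K - 3 ⇒ K = - \frac{1}{3}.
General: u(n) = A·(-8)^n - \frac{1}{3}.
Apply u(0) = 10: A - \frac{1}{3} = 10 ⇒ A = \frac{31}{3}.
So u(n) = \frac{31 \left(-8\right)^{n}}{3} - \frac{1}{3}.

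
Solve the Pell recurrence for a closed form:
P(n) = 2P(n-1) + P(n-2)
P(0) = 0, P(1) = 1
This is the Pell sequence.
Characteristic equation: x² - 2x - 1 = 0; roots r₁ = 1 + \sqrt{2}, r₂ = 1 - \sqrt{2}.
General: P(n) = A·r₁^n + B·r₂^n. Solving with P(0)=0, P(1)=1 gives A = \frac{\sqrt{2}}{4}, B = - \frac{\sqrt{2}}{4}.
So P(n) = \frac{\sqrt{2} \left(- \left(1 - \sqrt{2}\right)^{n} + \left(1 + \sqrt{2}\right)^{n}\right)}{4}.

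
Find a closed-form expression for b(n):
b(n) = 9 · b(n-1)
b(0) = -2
Pure geometric recurrence with ratio 9.
By induction b(n) = b(0) · (9)^n = - 2 \cdot 9^{n}.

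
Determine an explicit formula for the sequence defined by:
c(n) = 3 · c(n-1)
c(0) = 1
Pure geometric recurrence with ratio 3.
By induction c(n) = c(0) · (3)^n = 3^{n}.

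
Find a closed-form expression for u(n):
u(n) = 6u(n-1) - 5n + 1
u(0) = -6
First-order linear with linear forcing.
Homogeneous solution: u_h(n) = A·(6)^n.
Try particular u_p(n) = pn + q. Substituting:
  pn + q = 6(p(n-1) + q) - 5n + 1.
Matching the n-coefficient: p = 6p - 5 ⇒ p = 1.
Matching constants: q = -6p + 6q + 1 ⇒ q = 1.
General: u(n) = A·(6)^n + n + 1.
Apply u(0) = -6: A + 1 = -6 ⇒ A = -7.
So u(n) = - 7 \cdot 6^{n} + n + 1.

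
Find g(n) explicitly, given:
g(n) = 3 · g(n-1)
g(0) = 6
Pure geometric recurrence with ratio 3.
By induction g(n) = g(0) · (3)^n = 6 \cdot 3^{n}.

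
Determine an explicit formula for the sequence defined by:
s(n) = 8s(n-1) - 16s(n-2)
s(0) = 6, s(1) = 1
Characteristic equation: x² - 8x + 16 = 0, which is (x - (4))².
Repeated root r = 4.
General solution: s(n) = (A + Bn)·(4)^n.
From s(0) = 6: A = 6.
From s(1) = 1: (A + B)·(4) = 1 ⇒ B = - \frac{23}{4}.
So s(n) = \left(6 - \frac{23 n}{4}\right) \cdot (4)^n.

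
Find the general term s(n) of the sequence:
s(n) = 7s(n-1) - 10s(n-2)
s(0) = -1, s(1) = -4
Characteristic equation: x² - 7x + 10 = 0, which factors as (x - (2))(x - (5)) = 0.
Roots r₁ = 2, r₂ = 5 (distinct).
General solution: s(n) = A·(2)^n + B·(5)^n.
From s(0) = -1: A + B = -1.
From s(1) = -4: 2A + 5B = -4.
Solving: A = - \frac{1}{3}, B = - \frac{2}{3}.
So s(n) = - \frac{2^{n}}{3} - \frac{2 \cdot 5^{n}}{3}.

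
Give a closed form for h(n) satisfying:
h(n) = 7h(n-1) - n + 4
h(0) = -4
First-order linear with linear forcing.
Homogeneous solution: h_h(n) = A·(7)^n.
Try particular h_p(n) = pn + q. Substituting:
  pn + q = 7(p(n-1) + q) - n + 4.
Matching the n-coefficient: p = 7p - 1 ⇒ p = \frac{1}{6}.
Matching constants: q = -7p + 7q + 4 ⇒ q = - \frac{17}{36}.
General: h(n) = A·(7)^n + \frac{n}{6} - \frac{17}{36}.
Apply h(0) = -4: A - \frac{17}{36} = -4 ⇒ A = - \frac{127}{36}.
So h(n) = - \frac{127 \cdot 7^{n}}{36} + \frac{n}{6} - \frac{17}{36}.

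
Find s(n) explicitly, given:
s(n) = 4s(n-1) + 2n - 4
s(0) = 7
First-order linear with linear forcing.
Homogeneous solution: s_h(n) = A·(4)^n.
Try particular s_p(n) = pn + q. Substituting:
  pn + q = 4(p(n-1) + q) + 2n - 4.
Matching the n-coefficient: p = 4p + 2 ⇒ p = - \frac{2}{3}.
Matching constants: q = -4p + 4q - 4 ⇒ q = \frac{4}{9}.
General: s(n) = A·(4)^n - \frac{2 n}{3} + \frac{4}{9}.
Apply s(0) = 7: A + \frac{4}{9} = 7 ⇒ A = \frac{59}{9}.
So s(n) = \frac{59 \cdot 4^{n}}{9} - \frac{2 n}{3} + \frac{4}{9}.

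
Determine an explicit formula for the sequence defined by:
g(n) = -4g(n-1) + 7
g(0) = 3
First-order linear non-homogeneous.
Homogeneous solution: g_h(n) = A·(-4)^n.
Try constant particular solution g_p = K: K = -4K + 7 ⇒ K = \frac{7}{5}.
General: g(n) = A·(-4)^n + \frac{7}{5}.
Apply g(0) = 3: A + \frac{7}{5} = 3 ⇒ A = \frac{8}{5}.
So g(n) = \frac{8 \left(-4\right)^{n}}{5} + \frac{7}{5}.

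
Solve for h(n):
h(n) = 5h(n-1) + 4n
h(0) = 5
First-order linear with linear forcing.
Homogeneous solution: h_h(n) = A·(5)^n.
Try particular h_p(n) = pn + q. Substituting:
  pn + q = 5(p(n-1) + q) + 4n.
Matching the n-coefficient: p = 5p + 4 ⇒ p = -1.
Matching constants: q = -5p + 5q ⇒ q = - \frac{5}{4}.
General: h(n) = A·(5)^n - n - \frac{5}{4}.
Apply h(0) = 5: A - \frac{5}{4} = 5 ⇒ A = \frac{25}{4}.
So h(n) = \frac{25 \cdot 5^{n}}{4} - n - \frac{5}{4}.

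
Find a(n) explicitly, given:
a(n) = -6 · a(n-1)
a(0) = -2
Pure geometric recurrence with ratio -6.
By induction a(n) = a(0) · (-6)^n = - 2 \left(-6\right)^{n}.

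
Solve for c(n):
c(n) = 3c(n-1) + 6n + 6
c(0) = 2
First-order linear with linear forcing.
Homogeneous solution: c_h(n) = A·(3)^n.
Try particular c_p(n) = pn + q. Substituting:
  pn + q = 3(p(n-1) + q) + 6n + 6.
Matching the n-coefficient: p = 3p + 6 ⇒ p = -3.
Matching constants: q = -3p + 3q + 6 ⇒ q = - \frac{15}{2}.
General: c(n) = A·(3)^n - 3 n - \frac{15}{2}.
Apply c(0) = 2: A - \frac{15}{2} = 2 ⇒ A = \frac{19}{2}.
So c(n) = \frac{19 \cdot 3^{n}}{2} - 3 n - \frac{15}{2}.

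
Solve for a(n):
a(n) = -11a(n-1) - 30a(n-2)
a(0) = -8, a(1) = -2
Characteristic equation: x² + 11x + 30 = 0, which factors as (x - (-5))(x - (-6)) = 0.
Roots r₁ = -5, r₂ = -6 (distinct).
General solution: a(n) = A·(-5)^n + B·(-6)^n.
From a(0) = -8: A + B = -8.
From a(1) = -2: -5A - 6B = -2.
Solving: A = -50, B = 42.
So a(n) = - 50 \left(-5\right)^{n} + 42 \left(-6\right)^{n}.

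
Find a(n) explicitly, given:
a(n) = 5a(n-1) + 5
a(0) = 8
First-order linear non-homogeneous.
Homogeneous solution: a_h(n) = A·(5)^n.
Try constant particular solution a_p = K: K = 5K + 5 ⇒ K = - \frac{5}{4}.
General: a(n) = A·(5)^n - \frac{5}{4}.
Apply a(0) = 8: A - \frac{5}{4} = 8 ⇒ A = \frac{37}{4}.
So a(n) = \frac{37 \cdot 5^{n}}{4} - \frac{5}{4}.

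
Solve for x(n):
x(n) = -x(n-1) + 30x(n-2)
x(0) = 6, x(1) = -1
Characteristic equation: x² + x - 30 = 0, which factors as (x - (-6))(x - (5)) = 0.
Roots r₁ = -6, r₂ = 5 (distinct).
General solution: x(n) = A·(-6)^n + B·(5)^n.
From x(0) = 6: A + B = 6.
From x(1) = -1: -6A + 5B = -1.
Solving: A = \frac{31}{11}, B = \frac{35}{11}.
So x(n) = \frac{31 \left(-6\right)^{n}}{11} + \frac{35 \cdot 5^{n}}{11}.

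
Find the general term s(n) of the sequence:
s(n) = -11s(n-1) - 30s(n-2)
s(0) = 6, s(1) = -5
Characteristic equation: x² + 11x + 30 = 0, which factors as (x - (-6))(x - (-5)) = 0.
Roots r₁ = -6, r₂ = -5 (distinct).
General solution: s(n) = A·(-6)^n + B·(-5)^n.
From s(0) = 6: A + B = 6.
From s(1) = -5: -6A - 5B = -5.
Solving: A = -25, B = 31.
So s(n) = 31 \left(-5\right)^{n} - 25 \left(-6\right)^{n}.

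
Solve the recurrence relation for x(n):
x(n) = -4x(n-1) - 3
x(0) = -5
First-order linear non-homogeneous.
Homogeneous solution: x_h(n) = A·(-4)^n.
Try constant particular solution x_p = K: K = -4K - 3 ⇒ K = - \frac{3}{5}.
General: x(n) = A·(-4)^n - \frac{3}{5}.
Apply x(0) = -5: A - \frac{3}{5} = -5 ⇒ A = - \frac{22}{5}.
So x(n) = - \frac{22 \left(-4\right)^{n}}{5} - \frac{3}{5}.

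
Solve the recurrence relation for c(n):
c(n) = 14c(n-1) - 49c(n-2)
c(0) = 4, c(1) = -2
Characteristic equation: x² - 14x + 49 = 0, which is (x - (7))².
Repeated root r = 7.
General solution: c(n) = (A + Bn)·(7)^n.
From c(0) = 4: A = 4.
From c(1) = -2: (A + B)·(7) = -2 ⇒ B = - \frac{30}{7}.
So c(n) = \left(4 - \frac{30 n}{7}\right) \cdot (7)^n.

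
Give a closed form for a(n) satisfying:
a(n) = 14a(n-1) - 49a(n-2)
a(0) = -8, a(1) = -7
Characteristic equation: x² - 14x + 49 = 0, which is (x - (7))².
Repeated root r = 7.
General solution: a(n) = (A + Bn)·(7)^n.
From a(0) = -8: A = -8.
From a(1) = -7: (A + B)·(7) = -7 ⇒ B = 7.
So a(n) = \left(7 n - 8\right) \cdot (7)^n.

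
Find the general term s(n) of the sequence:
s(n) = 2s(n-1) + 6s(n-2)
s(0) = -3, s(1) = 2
Characteristic equation: x² - 2x - 6 = 0.
Discriminant Δ = (2)² + 4·(6) = 28.
Roots r₁,₂ = (2 ± √28)/2, so r₁ = 1 + \sqrt{7}, r₂ = 1 - \sqrt{7}.
General solution: s(n) = A·r₁^n + B·r₂^n.
From the initial conditions, A + B = -3 and r₁A + r₂B = 2.
Since r₁ - r₂ = √28: A = (2 - (-3)r₂)/√28 = - \frac{3}{2} + \frac{5 \sqrt{7}}{14}, and B = -3 - A = - \frac{3}{2} - \frac{5 \sqrt{7}}{14}.
So s(n) = \left(- \frac{3}{2} + \frac{5 \sqrt{7}}{14}\right)\left(1 + \sqrt{7}\right)^n + \left(- \frac{3}{2} - \frac{5 \sqrt{7}}{14}\right)\left(1 - \sqrt{7}\right)^n.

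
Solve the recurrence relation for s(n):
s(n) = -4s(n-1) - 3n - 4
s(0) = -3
First-order linear with linear forcing.
Homogeneous solution: s_h(n) = A·(-4)^n.
Try particular s_p(n) = pn + q. Substituting:
  pn + q = -4(p(n-1) + q) - 3n - 4.
Matching the n-coefficient: p = -4p - 3 ⇒ p = - \frac{3}{5}.
Matching constants: q = 4p - 4q - 4 ⇒ q = - \frac{32}{25}.
General: s(n) = A·(-4)^n - \frac{3 n}{5} - \frac{32}{25}.
Apply s(0) = -3: A - \frac{32}{25} = -3 ⇒ A = - \frac{43}{25}.
So s(n) = - \frac{43 \left(-4\right)^{n}}{25} - \frac{3 n}{5} - \frac{32}{25}.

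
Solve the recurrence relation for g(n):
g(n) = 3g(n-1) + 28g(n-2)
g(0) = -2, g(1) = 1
Characteristic equation: x² - 3x - 28 = 0, which factors as (x - (7))(x - (-4)) = 0.
Roots r₁ = 7, r₂ = -4 (distinct).
General solution: g(n) = A·(7)^n + B·(-4)^n.
From g(0) = -2: A + B = -2.
From g(1) = 1: 7A - 4B = 1.
Solving: A = - \frac{7}{11}, B = - \frac{15}{11}.
So g(n) = - \frac{15 \left(-4\right)^{n}}{11} - \frac{7 \cdot 7^{n}}{11}.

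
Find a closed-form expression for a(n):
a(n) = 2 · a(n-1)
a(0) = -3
Pure geometric recurrence with ratio 2.
By induction a(n) = a(0) · (2)^n = - 3 \cdot 2^{n}.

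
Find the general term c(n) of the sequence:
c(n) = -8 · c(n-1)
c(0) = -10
Pure geometric recurrence with ratio -8.
By induction c(n) = c(0) · (-8)^n = - 10 \left(-8\right)^{n}.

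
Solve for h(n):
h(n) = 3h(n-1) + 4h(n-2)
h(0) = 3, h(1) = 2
Characteristic equation: x² - 3x - 4 = 0, which factors as (x - (4))(x - (-1)) = 0.
Roots r₁ = 4, r₂ = -1 (distinct).
General solution: h(n) = A·(4)^n + B·(-1)^n.
From h(0) = 3: A + B = 3.
From h(1) = 2: 4A - B = 2.
Solving: A = 1, B = 2.
So h(n) = 2 \left(-1\right)^{n} + 4^{n}.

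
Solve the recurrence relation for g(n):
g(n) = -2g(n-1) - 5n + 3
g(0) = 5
First-order linear with linear forcing.
Homogeneous solution: g_h(n) = A·(-2)^n.
Try particular g_p(n) = pn + q. Substituting:
  pn + q = -2(p(n-1) + q) - 5n + 3.
Matching the n-coefficient: p = -2p - 5 ⇒ p = - \frac{5}{3}.
Matching constants: q = 2p - 2q + 3 ⇒ q = - \frac{1}{9}.
General: g(n) = A·(-2)^n - \frac{5 n}{3} - \frac{1}{9}.
Apply g(0) = 5: A - \frac{1}{9} = 5 ⇒ A = \frac{46}{9}.
So g(n) = \frac{46 \left(-2\right)^{n}}{9} - \frac{5 n}{3} - \frac{1}{9}.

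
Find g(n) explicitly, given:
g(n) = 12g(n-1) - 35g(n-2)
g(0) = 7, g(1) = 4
Characteristic equation: x² - 12x + 35 = 0, which factors as (x - (5))(x - (7)) = 0.
Roots r₁ = 5, r₂ = 7 (distinct).
General solution: g(n) = A·(5)^n + B·(7)^n.
From g(0) = 7: A + B = 7.
From g(1) = 4: 5A + 7B = 4.
Solving: A = \frac{45}{2}, B = - \frac{31}{2}.
So g(n) = \frac{45 \cdot 5^{n}}{2} - \frac{31 \cdot 7^{n}}{2}.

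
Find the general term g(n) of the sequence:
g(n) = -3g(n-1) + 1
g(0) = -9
First-order linear non-homogeneous.
Homogeneous solution: g_h(n) = A·(-3)^n.
Try constant particular solution g_p = K: K = -3K + 1 ⇒ K = \frac{1}{4}.
General: g(n) = A·(-3)^n + \frac{1}{4}.
Apply g(0) = -9: A + \frac{1}{4} = -9 ⇒ A = - \frac{37}{4}.
So g(n) = \frac{1}{4} - \frac{37 \left(-3\right)^{n}}{4}.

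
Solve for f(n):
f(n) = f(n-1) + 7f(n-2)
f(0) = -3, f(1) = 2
Characteristic equation: x² - x - 7 = 0.
Discriminant Δ = (1)² + 4·(7) = 29.
Roots r₁,₂ = (1 ± √29)/2, so r₁ = \frac{1}{2} + \frac{\sqrt{29}}{2}, r₂ = \frac{1}{2} - \frac{\sqrt{29}}{2}.
General solution: f(n) = A·r₁^n + B·r₂^n.
From the initial conditions, A + B = -3 and r₁A + r₂B = 2.
Since r₁ - r₂ = √29: A = (2 - (-3)r₂)/√29 = - \frac{3}{2} + \frac{7 \sqrt{29}}{58}, and B = -3 - A = - \frac{3}{2} - \frac{7 \sqrt{29}}{58}.
So f(n) = \left(- \frac{3}{2} + \frac{7 \sqrt{29}}{58}\right)\left(\frac{1}{2} + \frac{\sqrt{29}}{2}\right)^n + \left(- \frac{3}{2} - \frac{7 \sqrt{29}}{58}\right)\left(\frac{1}{2} - \frac{\sqrt{29}}{2}\right)^n.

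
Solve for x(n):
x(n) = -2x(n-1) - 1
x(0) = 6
First-order linear non-homogeneous.
Homogeneous solution: x_h(n) = A·(-2)^n.
Try constant particular solution x_p = K: K = -2K - 1 ⇒ K = - \frac{1}{3}.
General: x(n) = A·(-2)^n - \frac{1}{3}.
Apply x(0) = 6: A - \frac{1}{3} = 6 ⇒ A = \frac{19}{3}.
So x(n) = \frac{19 \left(-2\right)^{n}}{3} - \frac{1}{3}.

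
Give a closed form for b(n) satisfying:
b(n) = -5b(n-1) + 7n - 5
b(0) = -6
First-order linear with linear forcing.
Homogeneous solution: b_h(n) = A·(-5)^n.
Try particular b_p(n) = pn + q. Substituting:
  pn + q = -5(p(n-1) + q) + 7n - 5.
Matching the n-coefficient: p = -5p + 7 ⇒ p = \frac{7}{6}.
Matching constants: q = 5p - 5q - 5 ⇒ q = \frac{5}{36}.
General: b(n) = A·(-5)^n + \frac{7 n}{6} + \frac{5}{36}.
Apply b(0) = -6: A + \frac{5}{36} = -6 ⇒ A = - \frac{221}{36}.
So b(n) = - \frac{221 \left(-5\right)^{n}}{36} + \frac{7 n}{6} + \frac{5}{36}.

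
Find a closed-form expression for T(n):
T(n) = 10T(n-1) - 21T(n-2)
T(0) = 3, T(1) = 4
Characteristic equation: x² - 10x + 21 = 0, which factors as (x - (7))(x - (3)) = 0.
Roots r₁ = 7, r₂ = 3 (distinct).
General solution: T(n) = A·(7)^n + B·(3)^n.
From T(0) = 3: A + B = 3.
From T(1) = 4: 7A + 3B = 4.
Solving: A = - \frac{5}{4}, B = \frac{17}{4}.
So T(n) = \frac{17 \cdot 3^{n}}{4} - \frac{5 \cdot 7^{n}}{4}.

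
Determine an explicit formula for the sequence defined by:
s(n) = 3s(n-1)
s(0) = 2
This is a homogeneous first-order recurrence with ratio 3.
By induction s(n) = s(0) · (3)^n = 2 \cdot 3^{n}.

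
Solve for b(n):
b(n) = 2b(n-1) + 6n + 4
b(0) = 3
First-order linear with linear forcing.
Homogeneous solution: b_h(n) = A·(2)^n.
Try particular b_p(n) = pn + q. Substituting:
  pn + q = 2(p(n-1) + q) + 6n + 4.
Matching the n-coefficient: p = 2p + 6 ⇒ p = -6.
Matching constants: q = -2p + 2q + 4 ⇒ q = -16.
General: b(n) = A·(2)^n - 6 n - 16.
Apply b(0) = 3: A - 16 = 3 ⇒ A = 19.
So b(n) = 19 \cdot 2^{n} - 6 n - 16.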